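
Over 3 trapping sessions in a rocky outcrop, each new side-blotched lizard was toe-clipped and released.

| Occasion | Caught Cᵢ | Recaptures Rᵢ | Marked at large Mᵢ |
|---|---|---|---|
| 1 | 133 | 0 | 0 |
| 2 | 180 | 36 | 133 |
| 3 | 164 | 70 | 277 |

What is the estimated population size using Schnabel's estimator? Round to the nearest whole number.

N ≈ 654

Σ MᵢCᵢ = 0·133 + 133·180 + 277·164 = 0 + 23940 + 45428 = 69368
Σ Rᵢ = 0 + 36 + 70 = 106
N̂ = 69368 / 106 ≈ 654.4 → 654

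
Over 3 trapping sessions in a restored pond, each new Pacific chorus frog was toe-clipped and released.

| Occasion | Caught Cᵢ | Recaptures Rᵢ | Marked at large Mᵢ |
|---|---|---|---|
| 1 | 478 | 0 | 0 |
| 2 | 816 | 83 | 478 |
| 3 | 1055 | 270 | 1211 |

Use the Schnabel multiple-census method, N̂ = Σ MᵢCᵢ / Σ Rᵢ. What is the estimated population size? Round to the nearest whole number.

Σ MᵢCᵢ = 0·478 + 478·816 + 1211·1055 = 0 + 390048 + 1277605 = 1667653
Σ Rᵢ = 0 + 83 + 270 = 353
N̂ = 1667653 / 353 ≈ 4724.2 → 4724

N ≈ 4724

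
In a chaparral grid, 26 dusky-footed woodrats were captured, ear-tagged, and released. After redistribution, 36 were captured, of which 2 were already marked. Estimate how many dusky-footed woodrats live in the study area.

N = 468

N = (26 × 36) / 2 = 936 / 2 = 468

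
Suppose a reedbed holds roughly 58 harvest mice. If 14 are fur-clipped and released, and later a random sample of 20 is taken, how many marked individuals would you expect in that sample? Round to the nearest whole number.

Expected recaptures E[R] = M·C / N.
E[R] = 14 × 20 / 58 = 280 / 58 ≈ 4.8 → 5

expected recaptures ≈ 5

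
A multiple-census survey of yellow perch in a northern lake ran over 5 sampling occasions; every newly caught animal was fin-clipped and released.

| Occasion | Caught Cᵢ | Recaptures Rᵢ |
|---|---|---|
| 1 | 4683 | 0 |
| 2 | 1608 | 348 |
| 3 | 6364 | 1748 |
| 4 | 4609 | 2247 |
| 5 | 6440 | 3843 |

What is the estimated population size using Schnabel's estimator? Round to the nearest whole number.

N ≈ 21,650

Marked at large before each occasion: Mᵢ = Σⱼ<ᵢ (Cⱼ − Rⱼ) → M1=0, M2=4683, M3=5943, M4=10559, M5=12921
Σ MᵢCᵢ = 0·4683 + 4683·1608 + 5943·6364 + 10559·4609 + 12921·6440 = 0 + 7530264 + 37821252 + 48666431 + 83211240 = 177229187
Σ Rᵢ = 0 + 348 + 1748 + 2247 + 3843 = 8186
N̂ = 177229187 / 8186 ≈ 21650.3 → 21650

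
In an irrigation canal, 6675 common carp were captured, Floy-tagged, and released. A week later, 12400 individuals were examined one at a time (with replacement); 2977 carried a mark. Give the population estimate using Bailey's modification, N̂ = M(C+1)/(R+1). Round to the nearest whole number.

N̂ = 6675·(12400+1)/(2977+1) = 6675·12401/2978 = 82776675/2978 ≈ 27796.1 → 27796

N ≈ 27,796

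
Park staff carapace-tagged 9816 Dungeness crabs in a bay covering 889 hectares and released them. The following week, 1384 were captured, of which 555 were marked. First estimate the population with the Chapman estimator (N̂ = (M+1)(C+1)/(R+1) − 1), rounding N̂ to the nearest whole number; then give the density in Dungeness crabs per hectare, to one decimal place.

N̂ = 9817·1385/556 − 1 = 13596545/556 − 1 ≈ 24453.2 → 24453
Density = N̂ / area = 24453 / 889 ≈ 27.51 → 27.5 per hectare

density ≈ 27.5 Dungeness crabs per hectare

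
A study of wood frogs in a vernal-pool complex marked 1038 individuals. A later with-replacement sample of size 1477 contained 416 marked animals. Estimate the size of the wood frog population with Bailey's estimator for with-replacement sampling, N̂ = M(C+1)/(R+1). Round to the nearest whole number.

N ≈ 3679

N̂ = 1038·(1477+1)/(416+1) = 1038·1478/417 = 1534164/417 ≈ 3679.1 → 3679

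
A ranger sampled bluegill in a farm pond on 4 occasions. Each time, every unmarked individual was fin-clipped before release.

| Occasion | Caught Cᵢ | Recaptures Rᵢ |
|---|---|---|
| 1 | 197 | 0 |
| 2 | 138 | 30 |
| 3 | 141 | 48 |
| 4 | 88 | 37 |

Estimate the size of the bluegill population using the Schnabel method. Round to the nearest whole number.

N ≈ 915

Marked at large before each occasion: Mᵢ = Σⱼ<ᵢ (Cⱼ − Rⱼ) → M1=0, M2=197, M3=305, M4=398
Σ MᵢCᵢ = 0·197 + 197·138 + 305·141 + 398·88 = 0 + 27186 + 43005 + 35024 = 105215
Σ Rᵢ = 0 + 30 + 48 + 37 = 115
N̂ = 105215 / 115 ≈ 914.9 → 915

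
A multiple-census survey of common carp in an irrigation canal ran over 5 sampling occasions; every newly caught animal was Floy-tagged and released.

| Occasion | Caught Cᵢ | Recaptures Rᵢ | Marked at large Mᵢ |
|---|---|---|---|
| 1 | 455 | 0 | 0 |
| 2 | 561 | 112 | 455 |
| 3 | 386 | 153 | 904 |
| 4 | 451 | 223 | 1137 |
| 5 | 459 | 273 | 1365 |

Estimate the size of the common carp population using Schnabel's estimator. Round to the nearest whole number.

N ≈ 2291

Σ MᵢCᵢ = 0·455 + 455·561 + 904·386 + 1137·451 + 1365·459 = 0 + 255255 + 348944 + 512787 + 626535 = 1743521
Σ Rᵢ = 0 + 112 + 153 + 223 + 273 = 761
N̂ = 1743521 / 761 ≈ 2291.1 → 2291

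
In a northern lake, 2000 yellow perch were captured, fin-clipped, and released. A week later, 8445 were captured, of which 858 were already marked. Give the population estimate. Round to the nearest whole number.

Lincoln-Petersen assumes M/N = R/C, so N = M·C / R.
N = (2000 × 8445) / 858 = 16890000 / 858 ≈ 19685.3 → 19685

N ≈ 19,685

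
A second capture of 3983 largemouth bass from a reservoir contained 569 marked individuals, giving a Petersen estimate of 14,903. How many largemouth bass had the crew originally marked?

From N = M·C/R: M = N·R / C = 14903·569 / 3983 = 8479807 / 3983 = 2129.

M = 2129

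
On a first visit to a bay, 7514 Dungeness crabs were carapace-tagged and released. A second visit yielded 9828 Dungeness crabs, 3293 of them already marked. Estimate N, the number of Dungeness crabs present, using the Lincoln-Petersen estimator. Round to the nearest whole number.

N ≈ 22,426

N = (7514 × 9828) / 3293 = 73847592 / 3293 ≈ 22425.6 → 22426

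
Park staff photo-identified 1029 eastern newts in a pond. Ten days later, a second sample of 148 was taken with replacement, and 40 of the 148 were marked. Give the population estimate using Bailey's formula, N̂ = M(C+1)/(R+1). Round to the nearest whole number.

N̂ = 1029·(148+1)/(40+1) = 1029·149/41 = 153321/41 ≈ 3739.5 → 3740

N ≈ 3740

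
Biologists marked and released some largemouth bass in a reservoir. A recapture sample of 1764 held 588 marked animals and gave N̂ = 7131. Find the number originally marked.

M = 2377

From N = M·C/R: M = N·R / C = 7131·588 / 1764 = 4193028 / 1764 = 2377.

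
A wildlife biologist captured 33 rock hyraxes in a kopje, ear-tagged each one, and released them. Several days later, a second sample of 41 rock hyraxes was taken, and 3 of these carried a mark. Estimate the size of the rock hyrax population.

N = (33 × 41) / 3 = 1353 / 3 = 451

N = 451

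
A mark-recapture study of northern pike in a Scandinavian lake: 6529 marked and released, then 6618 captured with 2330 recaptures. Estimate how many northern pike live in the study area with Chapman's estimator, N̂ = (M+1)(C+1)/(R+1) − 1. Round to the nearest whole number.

N̂ = (6529+1)(6618+1)/(2330+1) − 1 = 6530·6619/2331 − 1
= 43222070/2331 − 1 ≈ 18542.3 − 1 ≈ 18541.3 → 18541

N ≈ 18,541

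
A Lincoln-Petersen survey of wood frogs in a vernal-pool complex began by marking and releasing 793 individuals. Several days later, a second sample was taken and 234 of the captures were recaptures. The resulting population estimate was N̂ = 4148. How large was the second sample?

C = 1224

From N = M·C/R: C = N·R / M = 4148·234 / 793 = 970632 / 793 = 1224.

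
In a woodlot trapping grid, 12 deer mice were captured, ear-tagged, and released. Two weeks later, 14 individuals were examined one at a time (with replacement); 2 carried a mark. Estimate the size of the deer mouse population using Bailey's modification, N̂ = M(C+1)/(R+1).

N = 60

N̂ = 12·(14+1)/(2+1) = 12·15/3 = 180/3 = 60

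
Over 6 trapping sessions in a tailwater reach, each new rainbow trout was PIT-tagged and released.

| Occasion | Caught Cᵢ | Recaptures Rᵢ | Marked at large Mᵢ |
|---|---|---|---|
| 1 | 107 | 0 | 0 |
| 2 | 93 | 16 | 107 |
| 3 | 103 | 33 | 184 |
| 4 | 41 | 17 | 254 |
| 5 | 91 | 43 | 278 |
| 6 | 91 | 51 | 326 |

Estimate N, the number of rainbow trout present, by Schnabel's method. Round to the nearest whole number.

N ≈ 589

Σ MᵢCᵢ = 0·107 + 107·93 + 184·103 + 254·41 + 278·91 + 326·91 = 0 + 9951 + 18952 + 10414 + 25298 + 29666 = 94281
Σ Rᵢ = 0 + 16 + 33 + 17 + 43 + 51 = 160
N̂ = 94281 / 160 ≈ 589.3 → 589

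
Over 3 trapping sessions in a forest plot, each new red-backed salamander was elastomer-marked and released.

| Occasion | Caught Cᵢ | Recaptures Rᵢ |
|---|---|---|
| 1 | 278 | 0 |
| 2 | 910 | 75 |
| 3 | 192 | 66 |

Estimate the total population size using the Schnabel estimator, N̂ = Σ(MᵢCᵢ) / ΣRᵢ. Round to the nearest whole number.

Marked at large before each occasion: Mᵢ = Σⱼ<ᵢ (Cⱼ − Rⱼ) → M1=0, M2=278, M3=1113
Σ MᵢCᵢ = 0·278 + 278·910 + 1113·192 = 0 + 252980 + 213696 = 466676
Σ Rᵢ = 0 + 75 + 66 = 141
N̂ = 466676 / 141 ≈ 3309.8 → 3310

N ≈ 3310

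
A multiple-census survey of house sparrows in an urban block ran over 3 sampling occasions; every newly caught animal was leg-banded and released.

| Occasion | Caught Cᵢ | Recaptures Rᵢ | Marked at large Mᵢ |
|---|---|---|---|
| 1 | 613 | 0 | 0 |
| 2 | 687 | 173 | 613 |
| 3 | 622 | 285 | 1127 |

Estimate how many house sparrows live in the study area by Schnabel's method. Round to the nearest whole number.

N ≈ 2450

Σ MᵢCᵢ = 0·613 + 613·687 + 1127·622 = 0 + 421131 + 700994 = 1122125
Σ Rᵢ = 0 + 173 + 285 = 458
N̂ = 1122125 / 458 ≈ 2450.1 → 2450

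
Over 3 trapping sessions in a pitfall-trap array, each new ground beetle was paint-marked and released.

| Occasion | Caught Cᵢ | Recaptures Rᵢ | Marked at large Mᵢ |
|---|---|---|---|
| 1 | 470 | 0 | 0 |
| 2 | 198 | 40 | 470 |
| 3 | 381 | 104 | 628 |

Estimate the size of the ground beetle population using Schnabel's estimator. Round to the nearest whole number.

N ≈ 2308

Σ MᵢCᵢ = 0·470 + 470·198 + 628·381 = 0 + 93060 + 239268 = 332328
Σ Rᵢ = 0 + 40 + 104 = 144
N̂ = 332328 / 144 ≈ 2307.8 → 2308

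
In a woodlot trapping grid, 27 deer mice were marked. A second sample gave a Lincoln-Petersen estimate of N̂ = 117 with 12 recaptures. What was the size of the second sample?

C = 52

From N = M·C/R: C = N·R / M = 117·12 / 27 = 1404 / 27 = 52.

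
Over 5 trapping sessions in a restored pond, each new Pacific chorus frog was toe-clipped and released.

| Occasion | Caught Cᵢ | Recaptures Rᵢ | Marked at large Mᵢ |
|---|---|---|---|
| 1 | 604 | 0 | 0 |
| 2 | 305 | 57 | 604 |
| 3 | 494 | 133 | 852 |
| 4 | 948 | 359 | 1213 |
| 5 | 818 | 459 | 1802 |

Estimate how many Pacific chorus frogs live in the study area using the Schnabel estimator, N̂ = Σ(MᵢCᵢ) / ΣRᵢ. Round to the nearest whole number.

Σ MᵢCᵢ = 0·604 + 604·305 + 852·494 + 1213·948 + 1802·818 = 0 + 184220 + 420888 + 1149924 + 1474036 = 3229068
Σ Rᵢ = 0 + 57 + 133 + 359 + 459 = 1008
N̂ = 3229068 / 1008 ≈ 3203.4 → 3203

N ≈ 3203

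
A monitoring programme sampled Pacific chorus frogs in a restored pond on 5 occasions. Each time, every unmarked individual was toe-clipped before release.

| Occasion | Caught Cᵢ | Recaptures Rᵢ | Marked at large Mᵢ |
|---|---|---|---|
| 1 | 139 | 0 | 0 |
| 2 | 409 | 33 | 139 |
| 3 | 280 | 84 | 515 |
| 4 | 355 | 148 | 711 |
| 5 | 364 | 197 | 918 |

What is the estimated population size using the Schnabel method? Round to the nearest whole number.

N ≈ 1705

Σ MᵢCᵢ = 0·139 + 139·409 + 515·280 + 711·355 + 918·364 = 0 + 56851 + 144200 + 252405 + 334152 = 787608
Σ Rᵢ = 0 + 33 + 84 + 148 + 197 = 462
N̂ = 787608 / 462 ≈ 1704.8 → 1705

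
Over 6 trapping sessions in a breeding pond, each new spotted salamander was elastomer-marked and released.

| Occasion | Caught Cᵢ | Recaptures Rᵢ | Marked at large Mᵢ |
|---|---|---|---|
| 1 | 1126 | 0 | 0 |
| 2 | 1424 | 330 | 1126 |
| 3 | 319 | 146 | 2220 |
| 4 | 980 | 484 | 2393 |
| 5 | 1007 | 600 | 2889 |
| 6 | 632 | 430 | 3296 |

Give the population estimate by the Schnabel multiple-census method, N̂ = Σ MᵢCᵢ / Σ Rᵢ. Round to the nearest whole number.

Σ MᵢCᵢ = 0·1126 + 1126·1424 + 2220·319 + 2393·980 + 2889·1007 + 3296·632 = 0 + 1603424 + 708180 + 2345140 + 2909223 + 2083072 = 9649039
Σ Rᵢ = 0 + 330 + 146 + 484 + 600 + 430 = 1990
N̂ = 9649039 / 1990 ≈ 4848.8 → 4849

N ≈ 4849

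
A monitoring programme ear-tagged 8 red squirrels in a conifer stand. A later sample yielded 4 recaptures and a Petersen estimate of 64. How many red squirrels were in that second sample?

C = 32

From N = M·C/R: C = N·R / M = 64·4 / 8 = 256 / 8 = 32.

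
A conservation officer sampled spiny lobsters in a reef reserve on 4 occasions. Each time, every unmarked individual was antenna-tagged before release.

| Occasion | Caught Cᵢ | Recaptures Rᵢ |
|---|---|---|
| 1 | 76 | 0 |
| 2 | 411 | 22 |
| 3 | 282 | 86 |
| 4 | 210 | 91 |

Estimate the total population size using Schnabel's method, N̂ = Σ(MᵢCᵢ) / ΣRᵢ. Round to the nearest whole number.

N ≈ 1513

Marked at large before each occasion: Mᵢ = Σⱼ<ᵢ (Cⱼ − Rⱼ) → M1=0, M2=76, M3=465, M4=661
Σ MᵢCᵢ = 0·76 + 76·411 + 465·282 + 661·210 = 0 + 31236 + 131130 + 138810 = 301176
Σ Rᵢ = 0 + 22 + 86 + 91 = 199
N̂ = 301176 / 199 ≈ 1513.4 → 1513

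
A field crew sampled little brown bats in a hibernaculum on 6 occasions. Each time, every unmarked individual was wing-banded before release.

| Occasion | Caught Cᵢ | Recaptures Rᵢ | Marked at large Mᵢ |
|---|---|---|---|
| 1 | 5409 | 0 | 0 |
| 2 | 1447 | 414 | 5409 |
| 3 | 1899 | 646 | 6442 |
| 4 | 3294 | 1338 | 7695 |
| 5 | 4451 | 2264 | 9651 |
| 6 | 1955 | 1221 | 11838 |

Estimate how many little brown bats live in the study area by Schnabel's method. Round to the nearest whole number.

N ≈ 18,954

Σ MᵢCᵢ = 0·5409 + 5409·1447 + 6442·1899 + 7695·3294 + 9651·4451 + 11838·1955 = 0 + 7826823 + 12233358 + 25347330 + 42956601 + 23143290 = 111507402
Σ Rᵢ = 0 + 414 + 646 + 1338 + 2264 + 1221 = 5883
N̂ = 111507402 / 5883 ≈ 18954.2 → 18954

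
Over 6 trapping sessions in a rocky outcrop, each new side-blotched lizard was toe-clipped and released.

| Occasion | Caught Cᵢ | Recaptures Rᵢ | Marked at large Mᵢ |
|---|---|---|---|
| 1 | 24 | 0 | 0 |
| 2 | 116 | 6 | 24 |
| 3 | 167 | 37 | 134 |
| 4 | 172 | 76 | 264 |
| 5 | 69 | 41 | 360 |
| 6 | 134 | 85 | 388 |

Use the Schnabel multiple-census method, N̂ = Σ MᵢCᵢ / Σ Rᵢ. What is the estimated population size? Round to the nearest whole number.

Σ MᵢCᵢ = 0·24 + 24·116 + 134·167 + 264·172 + 360·69 + 388·134 = 0 + 2784 + 22378 + 45408 + 24840 + 51992 = 147402
Σ Rᵢ = 0 + 6 + 37 + 76 + 41 + 85 = 245
N̂ = 147402 / 245 ≈ 601.6 → 602

N ≈ 602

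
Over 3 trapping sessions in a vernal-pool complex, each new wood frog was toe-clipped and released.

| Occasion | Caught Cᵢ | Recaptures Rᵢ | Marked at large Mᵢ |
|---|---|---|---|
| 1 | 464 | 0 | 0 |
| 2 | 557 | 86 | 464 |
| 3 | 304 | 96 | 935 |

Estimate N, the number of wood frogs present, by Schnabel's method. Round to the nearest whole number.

N ≈ 2982

Σ MᵢCᵢ = 0·464 + 464·557 + 935·304 = 0 + 258448 + 284240 = 542688
Σ Rᵢ = 0 + 86 + 96 = 182
N̂ = 542688 / 182 ≈ 2981.8 → 2982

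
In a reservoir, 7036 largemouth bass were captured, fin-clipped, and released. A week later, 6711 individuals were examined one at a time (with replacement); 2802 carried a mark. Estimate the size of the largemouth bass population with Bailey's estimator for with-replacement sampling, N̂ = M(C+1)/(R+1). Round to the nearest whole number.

N̂ = 7036·(6711+1)/(2802+1) = 7036·6712/2803 = 47225632/2803 ≈ 16848.2 → 16848

N ≈ 16,848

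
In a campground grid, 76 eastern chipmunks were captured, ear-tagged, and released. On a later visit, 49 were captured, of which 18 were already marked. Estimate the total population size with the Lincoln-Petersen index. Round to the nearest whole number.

N ≈ 207

N = (76 × 49) / 18 = 3724 / 18 ≈ 206.9 → 207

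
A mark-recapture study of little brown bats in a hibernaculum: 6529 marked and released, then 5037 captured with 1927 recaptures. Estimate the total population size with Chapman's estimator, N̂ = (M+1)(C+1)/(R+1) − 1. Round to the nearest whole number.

N̂ = (6529+1)(5037+1)/(1927+1) − 1 = 6530·5038/1928 − 1
= 32898140/1928 − 1 ≈ 17063.4 − 1 ≈ 17062.4 → 17062

N ≈ 17,062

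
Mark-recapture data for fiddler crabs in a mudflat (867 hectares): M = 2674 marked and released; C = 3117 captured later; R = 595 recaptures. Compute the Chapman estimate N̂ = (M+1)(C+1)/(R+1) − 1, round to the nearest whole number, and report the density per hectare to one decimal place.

density ≈ 16.1 fiddler crabs per hectare

N̂ = 2675·3118/596 − 1 = 8340650/596 − 1 ≈ 13993.4 → 13993
Density = N̂ / area = 13993 / 867 ≈ 16.14 → 16.1 per hectare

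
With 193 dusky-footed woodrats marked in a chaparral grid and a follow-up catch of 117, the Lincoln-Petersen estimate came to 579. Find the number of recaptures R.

R = 39

From N = M·C/R: R = M·C / N = 193·117 / 579 = 22581 / 579 = 39.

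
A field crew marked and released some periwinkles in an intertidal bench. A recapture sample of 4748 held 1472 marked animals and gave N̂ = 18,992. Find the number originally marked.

M = 5888

From N = M·C/R: M = N·R / C = 18992·1472 / 4748 = 27956224 / 4748 = 5888.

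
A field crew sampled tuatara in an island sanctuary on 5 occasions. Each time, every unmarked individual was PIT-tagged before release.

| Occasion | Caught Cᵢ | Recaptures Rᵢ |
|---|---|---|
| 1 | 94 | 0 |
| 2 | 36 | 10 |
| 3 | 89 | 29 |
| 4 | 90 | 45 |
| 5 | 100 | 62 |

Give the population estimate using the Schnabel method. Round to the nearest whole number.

Marked at large before each occasion: Mᵢ = Σⱼ<ᵢ (Cⱼ − Rⱼ) → M1=0, M2=94, M3=120, M4=180, M5=225
Σ MᵢCᵢ = 0·94 + 94·36 + 120·89 + 180·90 + 225·100 = 0 + 3384 + 10680 + 16200 + 22500 = 52764
Σ Rᵢ = 0 + 10 + 29 + 45 + 62 = 146
N̂ = 52764 / 146 ≈ 361.4 → 361

N ≈ 361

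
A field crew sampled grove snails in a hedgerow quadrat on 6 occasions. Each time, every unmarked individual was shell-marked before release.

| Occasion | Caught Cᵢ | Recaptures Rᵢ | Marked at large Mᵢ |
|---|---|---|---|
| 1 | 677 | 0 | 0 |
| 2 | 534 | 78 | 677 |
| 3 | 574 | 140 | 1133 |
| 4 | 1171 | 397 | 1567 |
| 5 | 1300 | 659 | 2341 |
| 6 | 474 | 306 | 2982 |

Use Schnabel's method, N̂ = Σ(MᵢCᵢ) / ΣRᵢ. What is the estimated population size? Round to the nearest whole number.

N ≈ 4623

Σ MᵢCᵢ = 0·677 + 677·534 + 1133·574 + 1567·1171 + 2341·1300 + 2982·474 = 0 + 361518 + 650342 + 1834957 + 3043300 + 1413468 = 7303585
Σ Rᵢ = 0 + 78 + 140 + 397 + 659 + 306 = 1580
N̂ = 7303585 / 1580 ≈ 4622.5 → 4623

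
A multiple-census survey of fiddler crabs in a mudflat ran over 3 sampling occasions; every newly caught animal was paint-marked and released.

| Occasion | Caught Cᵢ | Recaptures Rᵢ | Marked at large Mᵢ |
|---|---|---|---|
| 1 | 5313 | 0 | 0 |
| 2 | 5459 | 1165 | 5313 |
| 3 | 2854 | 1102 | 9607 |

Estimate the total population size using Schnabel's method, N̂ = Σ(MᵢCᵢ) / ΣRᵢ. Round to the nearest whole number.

N ≈ 24,888

Σ MᵢCᵢ = 0·5313 + 5313·5459 + 9607·2854 = 0 + 29003667 + 27418378 = 56422045
Σ Rᵢ = 0 + 1165 + 1102 = 2267
N̂ = 56422045 / 2267 ≈ 24888.4 → 24888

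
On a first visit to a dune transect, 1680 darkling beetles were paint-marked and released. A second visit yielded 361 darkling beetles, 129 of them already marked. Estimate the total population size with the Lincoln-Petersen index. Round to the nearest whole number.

The marked fraction in the recapture sample should equal the marked fraction in the population: 129/361 = 1680/N.
N = (1680 × 361) / 129 = 606480 / 129 ≈ 4701.4 → 4701

N ≈ 4701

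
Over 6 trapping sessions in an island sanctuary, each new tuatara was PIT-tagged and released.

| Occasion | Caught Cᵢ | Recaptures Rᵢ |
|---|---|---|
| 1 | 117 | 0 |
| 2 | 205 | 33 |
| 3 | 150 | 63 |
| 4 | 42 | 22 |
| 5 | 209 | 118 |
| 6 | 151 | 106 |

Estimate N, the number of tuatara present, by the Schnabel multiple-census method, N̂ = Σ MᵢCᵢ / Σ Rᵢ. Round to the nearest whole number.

N ≈ 700

Marked at large before each occasion: Mᵢ = Σⱼ<ᵢ (Cⱼ − Rⱼ) → M1=0, M2=117, M3=289, M4=376, M5=396, M6=487
Σ MᵢCᵢ = 0·117 + 117·205 + 289·150 + 376·42 + 396·209 + 487·151 = 0 + 23985 + 43350 + 15792 + 82764 + 73537 = 239428
Σ Rᵢ = 0 + 33 + 63 + 22 + 118 + 106 = 342
N̂ = 239428 / 342 ≈ 700.1 → 700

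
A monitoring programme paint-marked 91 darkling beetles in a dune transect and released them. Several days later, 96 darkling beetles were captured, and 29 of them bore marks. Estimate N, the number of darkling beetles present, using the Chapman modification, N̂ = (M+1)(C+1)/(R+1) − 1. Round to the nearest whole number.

N̂ = (91+1)(96+1)/(29+1) − 1 = 92·97/30 − 1
= 8924/30 − 1 ≈ 297.47 − 1 ≈ 296.47 → 296

N ≈ 296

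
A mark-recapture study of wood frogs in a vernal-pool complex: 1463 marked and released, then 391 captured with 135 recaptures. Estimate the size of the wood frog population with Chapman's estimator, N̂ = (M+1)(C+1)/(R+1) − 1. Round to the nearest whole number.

N̂ = (1463+1)(391+1)/(135+1) − 1 = 1464·392/136 − 1
= 573888/136 − 1 ≈ 4219.8 − 1 ≈ 4218.8 → 4219

N ≈ 4219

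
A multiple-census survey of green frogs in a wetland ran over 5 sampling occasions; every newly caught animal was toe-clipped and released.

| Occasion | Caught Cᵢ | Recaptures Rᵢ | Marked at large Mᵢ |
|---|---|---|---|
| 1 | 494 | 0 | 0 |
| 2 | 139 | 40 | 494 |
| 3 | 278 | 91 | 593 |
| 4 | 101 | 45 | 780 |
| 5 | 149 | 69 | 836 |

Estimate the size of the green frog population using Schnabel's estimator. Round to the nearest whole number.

N ≈ 1783

Σ MᵢCᵢ = 0·494 + 494·139 + 593·278 + 780·101 + 836·149 = 0 + 68666 + 164854 + 78780 + 124564 = 436864
Σ Rᵢ = 0 + 40 + 91 + 45 + 69 = 245
N̂ = 436864 / 245 ≈ 1783.1 → 1783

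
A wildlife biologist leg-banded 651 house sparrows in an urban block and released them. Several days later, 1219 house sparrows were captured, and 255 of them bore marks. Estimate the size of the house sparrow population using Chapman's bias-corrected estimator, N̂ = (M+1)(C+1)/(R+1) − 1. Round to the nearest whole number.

N ≈ 3106

N̂ = (651+1)(1219+1)/(255+1) − 1 = 652·1220/256 − 1
= 795440/256 − 1 ≈ 3107.2 − 1 ≈ 3106.2 → 3106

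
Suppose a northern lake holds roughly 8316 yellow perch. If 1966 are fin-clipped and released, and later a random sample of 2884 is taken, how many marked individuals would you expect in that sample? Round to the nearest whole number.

The marked fraction of the population is 1966/8316, so in a sample of 2884 expect C·(M/N) marked.
E[R] = 1966 × 2884 / 8316 = 5669944 / 8316 ≈ 681.8 → 682

expected recaptures ≈ 682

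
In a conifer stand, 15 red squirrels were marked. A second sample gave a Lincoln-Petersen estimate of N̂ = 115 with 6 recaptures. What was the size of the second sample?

C = 46

From N = M·C/R: C = N·R / M = 115·6 / 15 = 690 / 15 = 46.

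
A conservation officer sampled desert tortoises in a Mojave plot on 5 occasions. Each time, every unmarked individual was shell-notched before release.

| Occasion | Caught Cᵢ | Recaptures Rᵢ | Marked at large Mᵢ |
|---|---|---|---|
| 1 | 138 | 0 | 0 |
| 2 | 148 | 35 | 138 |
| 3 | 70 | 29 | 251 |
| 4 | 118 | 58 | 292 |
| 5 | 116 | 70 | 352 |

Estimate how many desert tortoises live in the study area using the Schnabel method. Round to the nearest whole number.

Σ MᵢCᵢ = 0·138 + 138·148 + 251·70 + 292·118 + 352·116 = 0 + 20424 + 17570 + 34456 + 40832 = 113282
Σ Rᵢ = 0 + 35 + 29 + 58 + 70 = 192
N̂ = 113282 / 192 ≈ 590.0 → 590

N ≈ 590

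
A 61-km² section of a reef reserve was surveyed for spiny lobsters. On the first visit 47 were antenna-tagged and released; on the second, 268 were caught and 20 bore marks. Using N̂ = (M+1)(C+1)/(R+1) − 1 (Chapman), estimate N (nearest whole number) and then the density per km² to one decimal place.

N̂ = 48·269/21 − 1 = 12912/21 − 1 ≈ 613.9 → 614
Density = N̂ / area = 614 / 61 ≈ 10.07 → 10.1 per km²

density ≈ 10.1 spiny lobsters per km²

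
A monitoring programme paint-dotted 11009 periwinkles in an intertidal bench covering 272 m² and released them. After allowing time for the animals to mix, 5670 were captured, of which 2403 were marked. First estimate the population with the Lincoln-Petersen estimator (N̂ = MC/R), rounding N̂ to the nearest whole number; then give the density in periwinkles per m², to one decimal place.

density ≈ 95.5 periwinkles per m²

N̂ = 11009·5670/2403 = 62421030/2403 ≈ 25976.3 → 25976
Density = N̂ / area = 25976 / 272 ≈ 95.50 → 95.5 per m²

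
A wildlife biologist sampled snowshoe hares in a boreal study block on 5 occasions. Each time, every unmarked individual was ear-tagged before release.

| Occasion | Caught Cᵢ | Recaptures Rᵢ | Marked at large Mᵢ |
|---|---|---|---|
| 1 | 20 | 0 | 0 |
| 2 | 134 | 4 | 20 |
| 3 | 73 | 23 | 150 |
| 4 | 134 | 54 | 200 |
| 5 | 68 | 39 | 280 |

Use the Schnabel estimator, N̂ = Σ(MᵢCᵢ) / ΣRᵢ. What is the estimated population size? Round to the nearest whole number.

N ≈ 496

Σ MᵢCᵢ = 0·20 + 20·134 + 150·73 + 200·134 + 280·68 = 0 + 2680 + 10950 + 26800 + 19040 = 59470
Σ Rᵢ = 0 + 4 + 23 + 54 + 39 = 120
N̂ = 59470 / 120 ≈ 495.6 → 496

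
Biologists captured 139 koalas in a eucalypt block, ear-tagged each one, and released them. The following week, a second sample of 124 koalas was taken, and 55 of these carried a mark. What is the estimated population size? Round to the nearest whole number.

N ≈ 313

Lincoln-Petersen assumes M/N = R/C, so N = M·C / R.
N = (139 × 124) / 55 = 17236 / 55 ≈ 313.4 → 313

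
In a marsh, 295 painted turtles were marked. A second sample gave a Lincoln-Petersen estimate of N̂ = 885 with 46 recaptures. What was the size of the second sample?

From N = M·C/R: C = N·R / M = 885·46 / 295 = 40710 / 295 = 138.

C = 138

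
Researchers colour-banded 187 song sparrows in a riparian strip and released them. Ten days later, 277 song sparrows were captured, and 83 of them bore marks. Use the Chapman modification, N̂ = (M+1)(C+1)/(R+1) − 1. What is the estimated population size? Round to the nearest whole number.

N ≈ 621

N̂ = (187+1)(277+1)/(83+1) − 1 = 188·278/84 − 1
= 52264/84 − 1 ≈ 622.2 − 1 ≈ 621.2 → 621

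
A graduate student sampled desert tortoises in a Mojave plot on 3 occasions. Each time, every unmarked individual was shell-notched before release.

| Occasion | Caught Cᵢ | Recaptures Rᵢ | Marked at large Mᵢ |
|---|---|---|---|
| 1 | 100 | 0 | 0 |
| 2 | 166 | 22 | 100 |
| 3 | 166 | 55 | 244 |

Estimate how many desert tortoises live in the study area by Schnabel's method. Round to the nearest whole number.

Σ MᵢCᵢ = 0·100 + 100·166 + 244·166 = 0 + 16600 + 40504 = 57104
Σ Rᵢ = 0 + 22 + 55 = 77
N̂ = 57104 / 77 ≈ 741.6 → 742

N ≈ 742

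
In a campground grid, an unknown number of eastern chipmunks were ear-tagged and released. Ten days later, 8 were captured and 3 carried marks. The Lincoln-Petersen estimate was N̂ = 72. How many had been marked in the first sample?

M = 27

From N = M·C/R: M = N·R / C = 72·3 / 8 = 216 / 8 = 27.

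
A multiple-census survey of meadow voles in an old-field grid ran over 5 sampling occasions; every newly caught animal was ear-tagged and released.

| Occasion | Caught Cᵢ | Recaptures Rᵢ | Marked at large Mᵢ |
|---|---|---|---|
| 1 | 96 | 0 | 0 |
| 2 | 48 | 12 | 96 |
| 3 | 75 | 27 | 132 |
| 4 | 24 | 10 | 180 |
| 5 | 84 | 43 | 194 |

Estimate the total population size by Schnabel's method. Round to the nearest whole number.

N ≈ 382

Σ MᵢCᵢ = 0·96 + 96·48 + 132·75 + 180·24 + 194·84 = 0 + 4608 + 9900 + 4320 + 16296 = 35124
Σ Rᵢ = 0 + 12 + 27 + 10 + 43 = 92
N̂ = 35124 / 92 ≈ 381.8 → 382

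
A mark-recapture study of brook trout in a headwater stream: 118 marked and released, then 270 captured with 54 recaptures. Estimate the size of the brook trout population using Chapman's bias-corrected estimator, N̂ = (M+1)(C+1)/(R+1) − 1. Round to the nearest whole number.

N ≈ 585

N̂ = (118+1)(270+1)/(54+1) − 1 = 119·271/55 − 1
= 32249/55 − 1 ≈ 586.3 − 1 ≈ 585.3 → 585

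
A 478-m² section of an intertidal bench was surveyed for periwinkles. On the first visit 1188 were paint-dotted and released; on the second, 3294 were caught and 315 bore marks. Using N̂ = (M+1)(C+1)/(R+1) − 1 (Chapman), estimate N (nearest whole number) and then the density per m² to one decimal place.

N̂ = 1189·3295/316 − 1 = 3917755/316 − 1 ≈ 12397.0 → 12397
Density = N̂ / area = 12397 / 478 ≈ 25.94 → 25.9 per m²

density ≈ 25.9 periwinkles per m²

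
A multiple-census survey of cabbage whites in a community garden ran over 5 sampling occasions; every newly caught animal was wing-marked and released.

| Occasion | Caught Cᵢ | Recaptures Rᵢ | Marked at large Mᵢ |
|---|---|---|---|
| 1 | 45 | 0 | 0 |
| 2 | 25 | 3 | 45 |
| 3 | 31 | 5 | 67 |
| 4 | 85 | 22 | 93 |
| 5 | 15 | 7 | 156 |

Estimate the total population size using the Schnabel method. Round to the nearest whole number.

N ≈ 363

Σ MᵢCᵢ = 0·45 + 45·25 + 67·31 + 93·85 + 156·15 = 0 + 1125 + 2077 + 7905 + 2340 = 13447
Σ Rᵢ = 0 + 3 + 5 + 22 + 7 = 37
N̂ = 13447 / 37 ≈ 363.4 → 363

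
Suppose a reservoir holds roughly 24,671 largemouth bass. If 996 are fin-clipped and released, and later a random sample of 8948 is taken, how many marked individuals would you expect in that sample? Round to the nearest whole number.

expected recaptures ≈ 361

The marked fraction of the population is 996/24671, so in a sample of 8948 expect C·(M/N) marked.
E[R] = 996 × 8948 / 24671 = 8912208 / 24671 ≈ 361.2 → 361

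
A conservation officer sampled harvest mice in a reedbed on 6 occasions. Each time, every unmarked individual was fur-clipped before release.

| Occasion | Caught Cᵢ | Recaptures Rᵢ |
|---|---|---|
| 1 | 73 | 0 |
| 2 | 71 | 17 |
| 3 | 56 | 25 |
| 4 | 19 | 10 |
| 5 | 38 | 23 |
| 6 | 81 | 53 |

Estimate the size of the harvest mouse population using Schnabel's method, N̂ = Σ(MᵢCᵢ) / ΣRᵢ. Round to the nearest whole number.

Marked at large before each occasion: Mᵢ = Σⱼ<ᵢ (Cⱼ − Rⱼ) → M1=0, M2=73, M3=127, M4=158, M5=167, M6=182
Σ MᵢCᵢ = 0·73 + 73·71 + 127·56 + 158·19 + 167·38 + 182·81 = 0 + 5183 + 7112 + 3002 + 6346 + 14742 = 36385
Σ Rᵢ = 0 + 17 + 25 + 10 + 23 + 53 = 128
N̂ = 36385 / 128 ≈ 284.3 → 284

N ≈ 284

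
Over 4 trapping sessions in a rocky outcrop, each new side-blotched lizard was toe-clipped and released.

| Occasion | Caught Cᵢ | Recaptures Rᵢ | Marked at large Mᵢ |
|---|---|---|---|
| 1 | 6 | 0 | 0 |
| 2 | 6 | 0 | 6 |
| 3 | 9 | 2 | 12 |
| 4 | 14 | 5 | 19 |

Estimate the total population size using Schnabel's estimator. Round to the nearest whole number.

N ≈ 59

Σ MᵢCᵢ = 0·6 + 6·6 + 12·9 + 19·14 = 0 + 36 + 108 + 266 = 410
Σ Rᵢ = 0 + 0 + 2 + 5 = 7
N̂ = 410 / 7 ≈ 58.6 → 59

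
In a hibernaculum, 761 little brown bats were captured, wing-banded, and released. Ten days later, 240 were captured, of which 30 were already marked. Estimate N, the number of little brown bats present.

Lincoln-Petersen assumes M/N = R/C, so N = M·C / R.
N = (761 × 240) / 30 = 182640 / 30 = 6088

N = 6088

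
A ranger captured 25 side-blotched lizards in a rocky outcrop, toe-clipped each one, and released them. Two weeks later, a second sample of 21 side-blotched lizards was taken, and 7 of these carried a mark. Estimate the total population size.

N = 75

If marked individuals mix randomly, R/C ≈ M/N, giving N ≈ M·C/R.
N = (25 × 21) / 7 = 525 / 7 = 75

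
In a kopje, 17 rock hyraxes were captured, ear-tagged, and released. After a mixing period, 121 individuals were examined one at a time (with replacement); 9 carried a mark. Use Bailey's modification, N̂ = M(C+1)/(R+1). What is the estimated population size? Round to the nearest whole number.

N̂ = 17·(121+1)/(9+1) = 17·122/10 = 2074/10 ≈ 207.4 → 207

N ≈ 207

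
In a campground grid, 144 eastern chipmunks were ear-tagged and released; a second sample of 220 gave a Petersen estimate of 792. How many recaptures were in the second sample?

R = 40

From N = M·C/R: R = M·C / N = 144·220 / 792 = 31680 / 792 = 40.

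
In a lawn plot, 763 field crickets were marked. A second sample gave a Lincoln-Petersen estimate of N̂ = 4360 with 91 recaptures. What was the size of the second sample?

C = 520

From N = M·C/R: C = N·R / M = 4360·91 / 763 = 396760 / 763 = 520.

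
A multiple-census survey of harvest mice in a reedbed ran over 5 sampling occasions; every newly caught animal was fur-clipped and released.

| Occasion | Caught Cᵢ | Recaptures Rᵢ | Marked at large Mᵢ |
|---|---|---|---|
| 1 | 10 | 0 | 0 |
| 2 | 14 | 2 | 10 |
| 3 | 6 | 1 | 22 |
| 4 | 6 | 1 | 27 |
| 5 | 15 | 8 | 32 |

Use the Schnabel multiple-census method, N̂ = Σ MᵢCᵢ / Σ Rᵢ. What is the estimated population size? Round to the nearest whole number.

N ≈ 76

Σ MᵢCᵢ = 0·10 + 10·14 + 22·6 + 27·6 + 32·15 = 0 + 140 + 132 + 162 + 480 = 914
Σ Rᵢ = 0 + 2 + 1 + 1 + 8 = 12
N̂ = 914 / 12 ≈ 76.2 → 76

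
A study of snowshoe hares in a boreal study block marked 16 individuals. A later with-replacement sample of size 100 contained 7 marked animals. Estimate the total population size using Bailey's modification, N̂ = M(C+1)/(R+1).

N̂ = 16·(100+1)/(7+1) = 16·101/8 = 1616/8 = 202

N = 202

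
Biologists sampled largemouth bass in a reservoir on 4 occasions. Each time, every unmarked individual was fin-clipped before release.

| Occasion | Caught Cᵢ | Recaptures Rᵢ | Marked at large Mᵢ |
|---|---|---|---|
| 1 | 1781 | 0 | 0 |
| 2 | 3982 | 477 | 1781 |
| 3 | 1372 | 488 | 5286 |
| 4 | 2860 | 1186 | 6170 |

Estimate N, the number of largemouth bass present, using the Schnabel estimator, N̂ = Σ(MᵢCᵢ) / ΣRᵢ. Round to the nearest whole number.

Σ MᵢCᵢ = 0·1781 + 1781·3982 + 5286·1372 + 6170·2860 = 0 + 7091942 + 7252392 + 17646200 = 31990534
Σ Rᵢ = 0 + 477 + 488 + 1186 = 2151
N̂ = 31990534 / 2151 ≈ 14872.4 → 14872

N ≈ 14,872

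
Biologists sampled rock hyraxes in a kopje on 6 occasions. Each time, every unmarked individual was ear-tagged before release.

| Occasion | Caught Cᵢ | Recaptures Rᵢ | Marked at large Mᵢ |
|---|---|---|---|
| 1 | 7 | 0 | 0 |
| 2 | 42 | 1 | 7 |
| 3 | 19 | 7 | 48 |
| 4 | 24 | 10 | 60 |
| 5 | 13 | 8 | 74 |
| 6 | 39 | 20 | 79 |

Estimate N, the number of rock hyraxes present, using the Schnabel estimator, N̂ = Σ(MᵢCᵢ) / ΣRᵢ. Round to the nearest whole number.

Σ MᵢCᵢ = 0·7 + 7·42 + 48·19 + 60·24 + 74·13 + 79·39 = 0 + 294 + 912 + 1440 + 962 + 3081 = 6689
Σ Rᵢ = 0 + 1 + 7 + 10 + 8 + 20 = 46
N̂ = 6689 / 46 ≈ 145.4 → 145

N ≈ 145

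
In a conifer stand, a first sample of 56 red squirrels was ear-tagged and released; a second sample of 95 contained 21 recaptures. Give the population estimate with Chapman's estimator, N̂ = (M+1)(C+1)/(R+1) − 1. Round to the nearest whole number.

N ≈ 248

N̂ = (56+1)(95+1)/(21+1) − 1 = 57·96/22 − 1
= 5472/22 − 1 ≈ 248.7 − 1 ≈ 247.7 → 248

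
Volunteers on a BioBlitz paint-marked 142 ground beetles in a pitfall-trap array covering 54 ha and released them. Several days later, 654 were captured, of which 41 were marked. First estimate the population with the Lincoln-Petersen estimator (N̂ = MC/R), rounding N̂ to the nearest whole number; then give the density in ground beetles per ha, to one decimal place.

N̂ = 142·654/41 = 92868/41 ≈ 2265.1 → 2265
Density = N̂ / area = 2265 / 54 ≈ 41.94 → 41.9 per ha

density ≈ 41.9 ground beetles per ha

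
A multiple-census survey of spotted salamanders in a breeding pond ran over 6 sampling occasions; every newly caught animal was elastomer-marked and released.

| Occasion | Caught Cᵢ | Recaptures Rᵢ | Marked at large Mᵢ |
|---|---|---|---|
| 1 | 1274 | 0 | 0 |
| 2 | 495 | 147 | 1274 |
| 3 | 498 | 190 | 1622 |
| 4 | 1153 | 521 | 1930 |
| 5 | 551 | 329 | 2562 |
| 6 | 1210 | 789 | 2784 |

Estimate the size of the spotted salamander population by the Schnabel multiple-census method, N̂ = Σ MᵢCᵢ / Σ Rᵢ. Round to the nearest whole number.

N ≈ 4273

Σ MᵢCᵢ = 0·1274 + 1274·495 + 1622·498 + 1930·1153 + 2562·551 + 2784·1210 = 0 + 630630 + 807756 + 2225290 + 1411662 + 3368640 = 8443978
Σ Rᵢ = 0 + 147 + 190 + 521 + 329 + 789 = 1976
N̂ = 8443978 / 1976 ≈ 4273.3 → 4273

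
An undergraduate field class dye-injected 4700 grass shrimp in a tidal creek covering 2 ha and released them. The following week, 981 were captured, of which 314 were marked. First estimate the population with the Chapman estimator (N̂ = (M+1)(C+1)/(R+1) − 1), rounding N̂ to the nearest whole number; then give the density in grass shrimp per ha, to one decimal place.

density ≈ 7327.0 grass shrimp per ha

N̂ = 4701·982/315 − 1 = 4616382/315 − 1 ≈ 14654.2 → 14654
Density = N̂ / area = 14654 / 2 = 7327.0 per ha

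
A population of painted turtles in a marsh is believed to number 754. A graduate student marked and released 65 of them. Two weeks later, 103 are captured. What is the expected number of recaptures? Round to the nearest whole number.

Expected recaptures E[R] = M·C / N.
E[R] = 65 × 103 / 754 = 6695 / 754 ≈ 8.9 → 9

expected recaptures ≈ 9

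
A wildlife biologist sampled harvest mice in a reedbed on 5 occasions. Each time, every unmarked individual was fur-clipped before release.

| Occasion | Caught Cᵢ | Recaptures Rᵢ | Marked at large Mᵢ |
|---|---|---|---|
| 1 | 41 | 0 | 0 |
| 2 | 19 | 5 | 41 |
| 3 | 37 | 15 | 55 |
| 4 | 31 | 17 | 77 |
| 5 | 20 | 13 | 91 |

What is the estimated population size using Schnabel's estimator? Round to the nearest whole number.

Σ MᵢCᵢ = 0·41 + 41·19 + 55·37 + 77·31 + 91·20 = 0 + 779 + 2035 + 2387 + 1820 = 7021
Σ Rᵢ = 0 + 5 + 15 + 17 + 13 = 50
N̂ = 7021 / 50 ≈ 140.4 → 140

N ≈ 140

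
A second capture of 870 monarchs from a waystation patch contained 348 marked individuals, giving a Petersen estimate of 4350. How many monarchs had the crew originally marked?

M = 1740

From N = M·C/R: M = N·R / C = 4350·348 / 870 = 1513800 / 870 = 1740.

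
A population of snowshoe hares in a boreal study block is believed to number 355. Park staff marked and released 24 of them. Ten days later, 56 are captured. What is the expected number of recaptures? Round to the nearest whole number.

Expected recaptures E[R] = M·C / N.
E[R] = 24 × 56 / 355 = 1344 / 355 ≈ 3.8 → 4

expected recaptures ≈ 4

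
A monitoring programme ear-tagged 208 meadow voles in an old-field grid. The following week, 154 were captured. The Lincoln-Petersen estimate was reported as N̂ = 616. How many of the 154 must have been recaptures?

From N = M·C/R: R = M·C / N = 208·154 / 616 = 32032 / 616 = 52.

R = 52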